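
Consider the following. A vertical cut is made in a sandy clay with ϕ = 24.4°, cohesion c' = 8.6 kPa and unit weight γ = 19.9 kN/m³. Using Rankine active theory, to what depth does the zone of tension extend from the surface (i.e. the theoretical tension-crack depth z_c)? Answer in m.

1.34 m

K_a = tan²(45° − 24.4°/2) = 0.4153; √K_a = 0.6445.
The active pressure is zero where K_a γ z = 2c√K_a, so z_c = 2c/(γ√K_a) = 2×8.6/(19.9×0.6445) = 1.341 m.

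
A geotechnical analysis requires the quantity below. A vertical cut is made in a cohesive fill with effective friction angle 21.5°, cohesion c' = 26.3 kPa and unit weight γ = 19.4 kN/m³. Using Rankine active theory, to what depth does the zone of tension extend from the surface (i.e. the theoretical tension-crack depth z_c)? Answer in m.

3.98 m

K_a = tan²(45° − 21.5°/2) = 0.4636; √K_a = 0.6809.
The active pressure is zero where K_a γ z = 2c√K_a, so z_c = 2c/(γ√K_a) = 2×26.3/(19.4×0.6809) = 3.982 m.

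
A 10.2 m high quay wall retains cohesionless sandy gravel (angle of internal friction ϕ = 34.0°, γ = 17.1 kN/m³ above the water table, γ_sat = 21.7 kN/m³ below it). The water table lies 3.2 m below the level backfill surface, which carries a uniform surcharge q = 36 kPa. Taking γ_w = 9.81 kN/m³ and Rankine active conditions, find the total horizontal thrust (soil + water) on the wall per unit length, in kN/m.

560 kN/m

K_a = tan²(45° − φ/2) = 0.2827.
γ' = 21.7 − 9.81 = 11.89 kN/m³. h₂ = H − d_w = 7.0 m.
σ'_h: at surface K_a·q = 10.18; at WT K_a(q+γd_w) = 25.65; at base K_a(q+γd_w+γ'h₂) = 49.18 kPa.
P₁ = ½(10.18+25.65)×3.2 = 57.32; P₂ = ½(25.65+49.18)×7.0 = 261.9; P_w = ½γ_w h₂² = 240.3.
Total = 57.32+261.9+240.3 = 559.6 kN/m.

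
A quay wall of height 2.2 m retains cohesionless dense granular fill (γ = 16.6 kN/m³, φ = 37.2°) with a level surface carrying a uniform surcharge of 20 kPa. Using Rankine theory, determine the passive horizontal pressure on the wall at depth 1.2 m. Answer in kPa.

K_p = (1 + sin φ)/(1 − sin φ) = 4.058.
σ_v = γz + q = 16.6 × 1.2 + 20 = 39.92 kPa.
σ_h = K_p σ_v = 4.058 × 39.92 = 162.0 kPa.

162 kPa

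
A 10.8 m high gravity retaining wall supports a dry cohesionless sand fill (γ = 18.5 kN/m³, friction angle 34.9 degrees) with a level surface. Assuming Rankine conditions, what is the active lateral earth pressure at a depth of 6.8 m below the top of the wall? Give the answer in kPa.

34.2 kPa

K_a = (1 − sin φ)/(1 + sin φ) = 0.2721.
σ_h = K_a γ z = 0.2721 × 18.5 × 6.8 = 34.24 kPa.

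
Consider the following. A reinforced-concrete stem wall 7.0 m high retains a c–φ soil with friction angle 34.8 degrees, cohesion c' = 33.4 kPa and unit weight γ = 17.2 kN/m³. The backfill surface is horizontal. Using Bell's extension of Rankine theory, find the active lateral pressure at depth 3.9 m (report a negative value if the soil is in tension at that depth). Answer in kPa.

-16.6 kPa

K_a = (1 − sin φ)/(1 + sin φ) = 0.2733.
σ_a = K_a γ z − 2c√K_a = 0.2733×17.2×3.9 − 2×33.4×0.5228 = -16.59 kPa.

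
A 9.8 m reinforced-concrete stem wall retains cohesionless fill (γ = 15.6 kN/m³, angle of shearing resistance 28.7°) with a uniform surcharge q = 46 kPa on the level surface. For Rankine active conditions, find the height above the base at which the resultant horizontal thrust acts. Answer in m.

3.88 m

K_a = 0.3511.
Triangular part P₁ = ½K_aγH² = 263.0 at H/3 = 3.267 m; rectangular part P₂ = K_a q H = 158.3 at H/2 = 4.900 m.
ȳ = (P₁·3.267 + P₂·4.900)/(P₁+P₂) = 3.880 m.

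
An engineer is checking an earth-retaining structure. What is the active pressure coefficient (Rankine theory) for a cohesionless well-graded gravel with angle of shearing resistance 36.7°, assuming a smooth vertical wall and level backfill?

0.252

K_a = tan²(45° − φ/2) = tan²(26.65°) = 0.2519.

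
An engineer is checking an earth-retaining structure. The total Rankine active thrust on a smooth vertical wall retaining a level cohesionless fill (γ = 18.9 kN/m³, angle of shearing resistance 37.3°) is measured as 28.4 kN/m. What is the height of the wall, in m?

K_a = 0.2453. P_a = ½ K_a γ H² ⇒ H = √(2P_a/(K_a γ)).
H = √(2×28.4/(0.2453×18.9)) = 3.500 m.

3.50 m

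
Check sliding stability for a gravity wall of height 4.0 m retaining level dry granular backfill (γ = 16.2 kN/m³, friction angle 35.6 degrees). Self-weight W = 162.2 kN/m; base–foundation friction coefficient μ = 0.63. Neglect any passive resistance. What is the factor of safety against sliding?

K_a = tan²(45° − 35.6°/2) = 0.2641.
P_a = ½K_aγH² = 0.5×0.2641×16.2×4.0² = 34.23 kN/m, acting at H/3 = 1.333 m above the base.
FS_sliding = μW / P_a = 0.63×162.2 / 34.23 = 2.985.

2.99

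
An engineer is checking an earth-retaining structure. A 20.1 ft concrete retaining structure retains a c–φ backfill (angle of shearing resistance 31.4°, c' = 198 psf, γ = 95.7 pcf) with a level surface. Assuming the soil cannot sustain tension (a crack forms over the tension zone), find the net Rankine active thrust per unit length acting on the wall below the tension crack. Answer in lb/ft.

K_a = 0.3149; √K_a = 0.5612.
Tension-crack depth z_c = 2c/(γ√K_a) = 2×198/(95.7×0.5612) = 7.374 ft.
σ_a at base = K_a γ H − 2c√K_a = 0.3149×95.7×20.1 − 2×198×0.5612 = 383.5 psf.
P_a = ½ × 383.5 × (H − z_c) = 0.5×383.5×12.73 = 2441 lb/ft.

2440 lb/ft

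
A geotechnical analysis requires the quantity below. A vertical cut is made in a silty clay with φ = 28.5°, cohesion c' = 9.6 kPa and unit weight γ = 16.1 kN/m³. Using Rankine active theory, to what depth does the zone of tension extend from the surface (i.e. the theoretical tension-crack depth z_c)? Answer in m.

K_a = tan²(45° − 28.5°/2) = 0.3540; √K_a = 0.5949.
The active pressure is zero where K_a γ z = 2c√K_a, so z_c = 2c/(γ√K_a) = 2×9.6/(16.1×0.5949) = 2.004 m.

2.00 m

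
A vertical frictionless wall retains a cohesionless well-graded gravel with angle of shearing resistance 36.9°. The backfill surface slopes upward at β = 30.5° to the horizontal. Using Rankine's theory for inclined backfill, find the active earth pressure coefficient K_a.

K_a = cos β · (cos β − √(cos²β − cos²φ)) / (cos β + √(cos²β − cos²φ)).
cos β = 0.8616, cos φ = 0.7997, √(cos²β − cos²φ) = 0.3208.
K_a = 0.8616 × (0.8616 − 0.3208)/(0.8616 + 0.3208) = 0.3941.

0.394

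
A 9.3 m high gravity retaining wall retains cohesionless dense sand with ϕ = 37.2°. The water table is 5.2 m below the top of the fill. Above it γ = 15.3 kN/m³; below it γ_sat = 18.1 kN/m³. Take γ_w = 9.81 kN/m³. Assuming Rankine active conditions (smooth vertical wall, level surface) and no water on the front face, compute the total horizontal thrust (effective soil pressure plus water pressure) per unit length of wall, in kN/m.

231 kN/m

K_a = tan²(45° − φ/2) = 0.2464.
γ' = 18.1 − 9.81 = 8.290 kN/m³. Depth below WT = 4.1 m.
σ'_h at WT = K_a γ d_w = 19.60 kPa; at base = 19.60 + K_a γ' × 4.1 = 27.98 kPa.
P₁ (0–5.2 m) = ½×19.60×5.2 = 50.97. P₂ (5.2–9.3 m) = ½(19.60+27.98)×4.1 = 97.55.
P_w = ½ γ_w h₂² = 0.5×9.81×4.1² = 82.45. Total = 50.97+97.55+82.45 = 231.0 kN/m.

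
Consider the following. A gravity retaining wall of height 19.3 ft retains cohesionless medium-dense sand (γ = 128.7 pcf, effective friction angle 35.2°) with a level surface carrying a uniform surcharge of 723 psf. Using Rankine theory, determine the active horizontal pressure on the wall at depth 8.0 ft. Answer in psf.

471 psf

K_a = (1 − sin φ)/(1 + sin φ) = 0.2687.
σ_v = γz + q = 128.7 × 8.0 + 723 = 1753 psf.
σ_h = K_a σ_v = 0.2687 × 1753 = 470.9 psf.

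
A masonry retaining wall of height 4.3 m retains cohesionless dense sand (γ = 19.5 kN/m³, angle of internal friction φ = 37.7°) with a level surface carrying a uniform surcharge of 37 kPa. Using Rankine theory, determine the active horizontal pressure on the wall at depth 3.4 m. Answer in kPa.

K_a = (1 − sin φ)/(1 + sin φ) = 0.2411.
σ_v = γz + q = 19.5 × 3.4 + 37 = 103.3 kPa.
σ_h = K_a σ_v = 0.2411 × 103.3 = 24.90 kPa.

24.9 kPa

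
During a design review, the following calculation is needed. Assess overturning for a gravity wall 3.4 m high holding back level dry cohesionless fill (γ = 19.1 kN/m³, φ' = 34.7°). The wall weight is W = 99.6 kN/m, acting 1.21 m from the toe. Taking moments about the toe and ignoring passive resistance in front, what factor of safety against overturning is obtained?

3.51

K_a = tan²(45° − 34.7°/2) = 0.2745.
P_a = ½K_aγH² = 0.5×0.2745×19.1×3.4² = 30.30 kN/m, acting at H/3 = 1.133 m above the base.
Overturning moment M_o = P_a × H/3 = 30.30 × 1.133 = 34.34.
Resisting moment M_r = W × 1.21 = 99.6 × 1.21 = 120.5.
FS_overturning = M_r/M_o = 120.5/34.34 = 3.509.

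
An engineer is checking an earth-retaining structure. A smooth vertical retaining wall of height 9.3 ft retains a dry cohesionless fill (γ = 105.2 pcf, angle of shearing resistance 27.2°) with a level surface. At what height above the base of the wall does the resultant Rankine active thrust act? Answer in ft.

3.10 ft

K_a = 0.3726.
The pressure distribution is triangular, so the resultant acts at H/3 above the base = 9.3/3 = 3.100 ft.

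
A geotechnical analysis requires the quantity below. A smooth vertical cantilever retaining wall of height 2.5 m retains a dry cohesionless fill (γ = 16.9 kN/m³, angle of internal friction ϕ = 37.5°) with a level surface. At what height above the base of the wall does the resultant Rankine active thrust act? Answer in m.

K_a = 0.2432.
The pressure distribution is triangular, so the resultant acts at H/3 above the base = 2.5/3 = 0.8333 m.

0.833 m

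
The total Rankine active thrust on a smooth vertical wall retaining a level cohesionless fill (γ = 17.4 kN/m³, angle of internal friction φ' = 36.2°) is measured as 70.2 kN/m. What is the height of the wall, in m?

K_a = 0.2574. P_a = ½ K_a γ H² ⇒ H = √(2P_a/(K_a γ)).
H = √(2×70.2/(0.2574×17.4)) = 5.599 m.

5.60 m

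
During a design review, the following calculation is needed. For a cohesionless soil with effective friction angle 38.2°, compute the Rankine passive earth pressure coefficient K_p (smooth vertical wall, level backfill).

K_p = (1 + sin φ)/(1 − sin φ) = tan²(45° + 38.2°/2) = 4.241.

4.24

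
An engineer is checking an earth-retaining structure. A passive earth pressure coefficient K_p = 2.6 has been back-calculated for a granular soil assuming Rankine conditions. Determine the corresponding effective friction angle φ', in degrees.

26.4°

K_p = (1+sin φ)/(1−sin φ) ⇒ sin φ = (K_p − 1)/(K_p + 1) = 0.4444.
φ = arcsin(0.4444) = 26.39°.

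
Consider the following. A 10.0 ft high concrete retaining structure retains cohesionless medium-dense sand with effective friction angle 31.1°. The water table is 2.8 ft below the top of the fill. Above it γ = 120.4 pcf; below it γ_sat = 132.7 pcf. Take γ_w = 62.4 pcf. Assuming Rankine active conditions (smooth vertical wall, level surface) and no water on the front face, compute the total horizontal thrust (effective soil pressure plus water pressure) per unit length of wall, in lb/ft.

3120 lb/ft

K_a = tan²(45° − φ/2) = 0.3188.
γ' = 132.7 − 62.4 = 70.30 pcf. Depth below WT = 7.2 ft.
σ'_h at WT = K_a γ d_w = 107.5 psf; at base = 107.5 + K_a γ' × 7.2 = 268.8 psf.
P₁ (0–2.8 ft) = ½×107.5×2.8 = 150.5. P₂ (2.8–10.0 ft) = ½(107.5+268.8)×7.2 = 1355.
P_w = ½ γ_w h₂² = 0.5×62.4×7.2² = 1617. Total = 150.5+1355+1617 = 3123 lb/ft.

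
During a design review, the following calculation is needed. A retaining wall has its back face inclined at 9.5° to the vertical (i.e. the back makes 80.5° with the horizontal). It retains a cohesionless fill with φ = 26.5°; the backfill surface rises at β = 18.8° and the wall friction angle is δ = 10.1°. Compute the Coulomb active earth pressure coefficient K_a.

K_a = sin²(α+φ) / [sin²α · sin(α−δ) · (1 + √{sin(φ+δ)sin(φ−β) / (sin(α−δ)sin(α+β))})²].
With α = 80.5°, φ = 26.5°, δ = 10.1°, β = 18.8°: K_a = 0.5968.

0.597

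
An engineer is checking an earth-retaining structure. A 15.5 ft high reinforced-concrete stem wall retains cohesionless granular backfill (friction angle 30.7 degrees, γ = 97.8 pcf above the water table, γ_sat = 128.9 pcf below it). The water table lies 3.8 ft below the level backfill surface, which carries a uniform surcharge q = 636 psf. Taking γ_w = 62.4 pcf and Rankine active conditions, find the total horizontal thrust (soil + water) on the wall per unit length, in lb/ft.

K_a = tan²(45° − φ/2) = 0.3240.
γ' = 128.9 − 62.4 = 66.50 pcf. h₂ = H − d_w = 11.7 ft.
σ'_h: at surface K_a·q = 206.1; at WT K_a(q+γd_w) = 326.5; at base K_a(q+γd_w+γ'h₂) = 578.6 psf.
P₁ = ½(206.1+326.5)×3.8 = 1012; P₂ = ½(326.5+578.6)×11.7 = 5295; P_w = ½γ_w h₂² = 4271.
Total = 1012+5295+4271 = 10580 lb/ft.

10600 lb/ft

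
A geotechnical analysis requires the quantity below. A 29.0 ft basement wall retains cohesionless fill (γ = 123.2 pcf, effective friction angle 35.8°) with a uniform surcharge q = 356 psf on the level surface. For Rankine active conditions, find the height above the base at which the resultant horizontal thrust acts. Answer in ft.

10.5 ft

K_a = 0.2619.
Triangular part P₁ = ½K_aγH² = 13570 at H/3 = 9.667 ft; rectangular part P₂ = K_a q H = 2703 at H/2 = 14.50 ft.
ȳ = (P₁·9.667 + P₂·14.50)/(P₁+P₂) = 10.47 ft.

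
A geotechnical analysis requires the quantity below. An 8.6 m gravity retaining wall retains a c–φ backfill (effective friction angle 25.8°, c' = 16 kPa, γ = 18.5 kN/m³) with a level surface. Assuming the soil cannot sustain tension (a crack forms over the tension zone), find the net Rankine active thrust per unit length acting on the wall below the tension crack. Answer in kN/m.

124 kN/m

K_a = 0.3935; √K_a = 0.6273.
Tension-crack depth z_c = 2c/(γ√K_a) = 2×16/(18.5×0.6273) = 2.757 m.
σ_a at base = K_a γ H − 2c√K_a = 0.3935×18.5×8.6 − 2×16×0.6273 = 42.53 kPa.
P_a = ½ × 42.53 × (H − z_c) = 0.5×42.53×5.843 = 124.3 kN/m.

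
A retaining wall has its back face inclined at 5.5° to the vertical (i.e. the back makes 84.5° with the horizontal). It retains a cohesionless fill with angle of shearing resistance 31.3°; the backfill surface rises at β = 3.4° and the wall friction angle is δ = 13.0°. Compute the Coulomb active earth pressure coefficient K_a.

K_a = sin²(α+φ) / [sin²α · sin(α−δ) · (1 + √{sin(φ+δ)sin(φ−β) / (sin(α−δ)sin(α+β))})²].
With α = 84.5°, φ = 31.3°, δ = 13.0°, β = 3.4°: K_a = 0.3424.

0.342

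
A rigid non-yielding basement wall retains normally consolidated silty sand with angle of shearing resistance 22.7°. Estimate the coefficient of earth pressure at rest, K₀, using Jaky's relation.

0.614

K₀ = 1 − sin φ' = 1 − sin 22.7° = 0.6141.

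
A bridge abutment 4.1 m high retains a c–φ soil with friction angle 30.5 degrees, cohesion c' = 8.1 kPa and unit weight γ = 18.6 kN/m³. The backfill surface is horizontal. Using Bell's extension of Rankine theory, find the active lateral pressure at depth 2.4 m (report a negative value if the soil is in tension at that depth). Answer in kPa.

5.32 kPa

K_a = (1 − sin φ)/(1 + sin φ) = 0.3267.
σ_a = K_a γ z − 2c√K_a = 0.3267×18.6×2.4 − 2×8.1×0.5715 = 5.323 kPa.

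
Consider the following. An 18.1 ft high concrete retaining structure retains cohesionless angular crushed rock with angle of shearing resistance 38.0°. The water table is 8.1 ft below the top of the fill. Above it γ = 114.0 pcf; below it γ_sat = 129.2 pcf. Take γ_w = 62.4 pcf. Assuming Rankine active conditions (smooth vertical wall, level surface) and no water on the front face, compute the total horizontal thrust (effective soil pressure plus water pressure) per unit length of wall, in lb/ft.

K_a = tan²(45° − φ/2) = 0.2379.
γ' = 129.2 − 62.4 = 66.80 pcf. Depth below WT = 10.0 ft.
σ'_h at WT = K_a γ d_w = 219.7 psf; at base = 219.7 + K_a γ' × 10.0 = 378.6 psf.
P₁ (0–8.1 ft) = ½×219.7×8.1 = 889.6. P₂ (8.1–18.1 ft) = ½(219.7+378.6)×10.0 = 2991.
P_w = ½ γ_w h₂² = 0.5×62.4×10.0² = 3120. Total = 889.6+2991+3120 = 7001 lb/ft.

7000 lb/ft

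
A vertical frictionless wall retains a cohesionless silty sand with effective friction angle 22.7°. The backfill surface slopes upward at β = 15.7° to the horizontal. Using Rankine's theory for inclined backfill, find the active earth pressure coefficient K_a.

K_a = cos β · (cos β − √(cos²β − cos²φ)) / (cos β + √(cos²β − cos²φ)).
cos β = 0.9627, cos φ = 0.9225, √(cos²β − cos²φ) = 0.2751.
K_a = 0.9627 × (0.9627 − 0.2751)/(0.9627 + 0.2751) = 0.5347.

0.535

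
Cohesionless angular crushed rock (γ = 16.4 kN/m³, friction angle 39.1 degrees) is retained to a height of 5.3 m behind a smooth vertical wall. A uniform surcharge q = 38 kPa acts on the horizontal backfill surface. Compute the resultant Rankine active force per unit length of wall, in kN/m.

97.8 kN/m

K_a = tan²(45° − φ/2) = 0.2265.
Soil triangle: ½ K_a γ H² = 0.5×0.2265×16.4×5.3² = 52.17 kN/m.
Surcharge rectangle: K_a q H = 0.2265×38×5.3 = 45.61 kN/m.
Total = 52.17 + 45.61 = 97.78 kN/m.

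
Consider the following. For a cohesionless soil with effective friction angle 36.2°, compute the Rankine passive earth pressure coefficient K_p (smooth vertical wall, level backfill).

K_p = (1 + sin φ)/(1 − sin φ) = tan²(45° + 36.2°/2) = 3.885.

3.89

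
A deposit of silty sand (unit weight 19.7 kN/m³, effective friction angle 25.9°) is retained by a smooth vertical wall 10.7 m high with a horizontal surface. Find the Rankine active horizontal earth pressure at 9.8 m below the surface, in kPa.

75.7 kPa

K_a = (1 − sin φ)/(1 + sin φ) = 0.3920.
σ_h = K_a γ z = 0.3920 × 19.7 × 9.8 = 75.68 kPa.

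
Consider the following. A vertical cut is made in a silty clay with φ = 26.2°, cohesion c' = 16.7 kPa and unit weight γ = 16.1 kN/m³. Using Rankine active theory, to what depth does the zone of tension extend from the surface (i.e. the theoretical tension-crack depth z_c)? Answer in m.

3.33 m

K_a = tan²(45° − 26.2°/2) = 0.3874; √K_a = 0.6224.
The active pressure is zero where K_a γ z = 2c√K_a, so z_c = 2c/(γ√K_a) = 2×16.7/(16.1×0.6224) = 3.333 m.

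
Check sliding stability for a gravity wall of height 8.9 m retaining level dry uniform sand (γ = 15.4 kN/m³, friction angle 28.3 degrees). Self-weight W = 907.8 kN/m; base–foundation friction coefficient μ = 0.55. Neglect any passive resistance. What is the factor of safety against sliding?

2.29

K_a = tan²(45° − 28.3°/2) = 0.3568.
P_a = ½K_aγH² = 0.5×0.3568×15.4×8.9² = 217.6 kN/m, acting at H/3 = 2.967 m above the base.
FS_sliding = μW / P_a = 0.55×907.8 / 217.6 = 2.295.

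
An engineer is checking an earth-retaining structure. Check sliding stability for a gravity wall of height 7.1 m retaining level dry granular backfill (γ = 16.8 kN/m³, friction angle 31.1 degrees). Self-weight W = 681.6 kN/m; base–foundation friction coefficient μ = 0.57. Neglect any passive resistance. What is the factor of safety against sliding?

2.88

K_a = tan²(45° − 31.1°/2) = 0.3188.
P_a = ½K_aγH² = 0.5×0.3188×16.8×7.1² = 135.0 kN/m, acting at H/3 = 2.367 m above the base.
FS_sliding = μW / P_a = 0.57×681.6 / 135.0 = 2.878.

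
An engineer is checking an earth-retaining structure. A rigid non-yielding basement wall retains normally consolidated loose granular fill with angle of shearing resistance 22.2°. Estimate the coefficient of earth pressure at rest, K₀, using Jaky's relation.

0.622

K₀ = 1 − sin φ' = 1 − sin 22.2° = 0.6222.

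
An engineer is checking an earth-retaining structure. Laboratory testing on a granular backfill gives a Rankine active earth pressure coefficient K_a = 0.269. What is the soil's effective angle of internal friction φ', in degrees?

35.2°

K_a = tan²(45° − φ/2) ⇒ 45° − φ/2 = arctan(√0.269) = 27.41°.
φ = 2(45° − 27.41°) = 35.17°.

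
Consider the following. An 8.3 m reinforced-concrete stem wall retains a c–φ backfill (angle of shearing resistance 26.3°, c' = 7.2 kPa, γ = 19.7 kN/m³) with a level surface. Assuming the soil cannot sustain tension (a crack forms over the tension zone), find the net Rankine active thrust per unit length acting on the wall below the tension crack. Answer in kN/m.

193 kN/m

K_a = 0.3859; √K_a = 0.6212.
Tension-crack depth z_c = 2c/(γ√K_a) = 2×7.2/(19.7×0.6212) = 1.177 m.
σ_a at base = K_a γ H − 2c√K_a = 0.3859×19.7×8.3 − 2×7.2×0.6212 = 54.16 kPa.
P_a = ½ × 54.16 × (H − z_c) = 0.5×54.16×7.123 = 192.9 kN/m.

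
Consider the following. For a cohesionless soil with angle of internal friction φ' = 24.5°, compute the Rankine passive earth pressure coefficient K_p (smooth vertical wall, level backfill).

K_p = (1 + sin φ)/(1 − sin φ) = tan²(45° + 24.5°/2) = 2.417.

2.42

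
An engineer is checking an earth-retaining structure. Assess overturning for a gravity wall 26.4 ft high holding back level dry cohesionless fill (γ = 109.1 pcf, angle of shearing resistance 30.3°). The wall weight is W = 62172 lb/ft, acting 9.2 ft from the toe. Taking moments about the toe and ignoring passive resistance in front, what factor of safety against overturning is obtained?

K_a = tan²(45° − 30.3°/2) = 0.3293.
P_a = ½K_aγH² = 0.5×0.3293×109.1×26.4² = 12520 lb/ft, acting at H/3 = 8.800 ft above the base.
Overturning moment M_o = P_a × H/3 = 12520 × 8.800 = 110200.
Resisting moment M_r = W × 9.2 = 62172 × 9.2 = 572000.
FS_overturning = M_r/M_o = 572000/110200 = 5.191.

5.19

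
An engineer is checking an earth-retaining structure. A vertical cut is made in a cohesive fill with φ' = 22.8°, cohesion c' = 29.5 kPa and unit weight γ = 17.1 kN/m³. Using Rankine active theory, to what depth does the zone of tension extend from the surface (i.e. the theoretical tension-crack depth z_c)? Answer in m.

K_a = tan²(45° − 22.8°/2) = 0.4414; √K_a = 0.6644.
The active pressure is zero where K_a γ z = 2c√K_a, so z_c = 2c/(γ√K_a) = 2×29.5/(17.1×0.6644) = 5.193 m.

5.19 m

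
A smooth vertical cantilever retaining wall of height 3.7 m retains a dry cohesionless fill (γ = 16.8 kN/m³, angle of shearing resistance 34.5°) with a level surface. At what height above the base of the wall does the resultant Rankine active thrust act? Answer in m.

K_a = 0.2768.
The pressure distribution is triangular, so the resultant acts at H/3 above the base = 3.7/3 = 1.233 m.

1.23 m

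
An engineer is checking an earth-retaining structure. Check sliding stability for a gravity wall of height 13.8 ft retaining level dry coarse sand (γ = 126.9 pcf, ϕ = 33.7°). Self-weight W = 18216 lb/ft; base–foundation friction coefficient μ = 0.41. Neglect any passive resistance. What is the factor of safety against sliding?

K_a = tan²(45° − 33.7°/2) = 0.2863.
P_a = ½K_aγH² = 0.5×0.2863×126.9×13.8² = 3460 lb/ft, acting at H/3 = 4.600 ft above the base.
FS_sliding = μW / P_a = 0.41×18216 / 3460 = 2.159.

2.16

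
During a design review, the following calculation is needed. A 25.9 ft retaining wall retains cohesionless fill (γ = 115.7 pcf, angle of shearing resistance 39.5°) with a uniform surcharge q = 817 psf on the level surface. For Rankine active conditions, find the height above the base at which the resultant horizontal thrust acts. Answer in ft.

10.2 ft

K_a = 0.2224.
Triangular part P₁ = ½K_aγH² = 8632 at H/3 = 8.633 ft; rectangular part P₂ = K_a q H = 4707 at H/2 = 12.95 ft.
ȳ = (P₁·8.633 + P₂·12.95)/(P₁+P₂) = 10.16 ft.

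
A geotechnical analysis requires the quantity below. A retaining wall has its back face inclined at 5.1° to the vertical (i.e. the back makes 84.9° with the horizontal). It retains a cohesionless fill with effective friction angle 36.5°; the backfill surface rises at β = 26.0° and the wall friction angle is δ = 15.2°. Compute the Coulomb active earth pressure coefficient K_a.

0.397

K_a = sin²(α+φ) / [sin²α · sin(α−δ) · (1 + √{sin(φ+δ)sin(φ−β) / (sin(α−δ)sin(α+β))})²].
With α = 84.9°, φ = 36.5°, δ = 15.2°, β = 26.0°: K_a = 0.3972.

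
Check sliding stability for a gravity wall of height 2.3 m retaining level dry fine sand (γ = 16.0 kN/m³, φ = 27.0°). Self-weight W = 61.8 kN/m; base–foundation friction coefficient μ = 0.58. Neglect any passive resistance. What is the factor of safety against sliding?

2.26

K_a = tan²(45° − 27.0°/2) = 0.3755.
P_a = ½K_aγH² = 0.5×0.3755×16.0×2.3² = 15.89 kN/m, acting at H/3 = 0.7667 m above the base.
FS_sliding = μW / P_a = 0.58×61.8 / 15.89 = 2.255.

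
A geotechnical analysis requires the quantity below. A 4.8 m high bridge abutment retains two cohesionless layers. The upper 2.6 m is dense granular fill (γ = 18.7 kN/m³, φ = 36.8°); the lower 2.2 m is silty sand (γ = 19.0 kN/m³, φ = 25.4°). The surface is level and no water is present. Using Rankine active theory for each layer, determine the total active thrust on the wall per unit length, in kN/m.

K_a1 = tan²(45°−36.8°/2) = 0.2508; K_a2 = tan²(45°−25.4°/2) = 0.3996.
Layer 1: σ at base = K_a1 γ₁ h₁ = 12.19 kPa; P₁ = ½×12.19×2.6 = 15.85.
Layer 2: σ_v at top = γ₁h₁ = 48.62; σ_h top = K_a2×48.62 = 19.43; σ_h base = K_a2×(48.62+19.0×2.2) = 36.14.
P₂ = ½(19.43+36.14)×2.2 = 61.12. Total P_a = 15.85+61.12 = 76.97 kN/m.

77.0 kN/m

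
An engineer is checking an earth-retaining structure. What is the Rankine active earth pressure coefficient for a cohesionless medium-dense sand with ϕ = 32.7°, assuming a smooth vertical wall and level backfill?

0.298

K_a = (1 − sin φ)/(1 + sin φ) = (1 − sin 32.7°)/(1 + sin 32.7°) = 0.2985.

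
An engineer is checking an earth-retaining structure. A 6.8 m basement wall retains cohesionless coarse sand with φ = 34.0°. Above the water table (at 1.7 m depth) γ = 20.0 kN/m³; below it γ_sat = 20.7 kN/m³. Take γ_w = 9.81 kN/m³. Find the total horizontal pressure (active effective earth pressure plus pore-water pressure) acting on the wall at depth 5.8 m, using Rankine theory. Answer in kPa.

K_a = (1 − sin φ)/(1 + sin φ) = 0.2827.
γ' = 20.7 − 9.81 = 10.89 kN/m³.
Effective vertical stress at 5.8 m: σ'_v = 20.0×1.7 + 10.89×4.10 = 78.65 kPa.
σ'_h = K_a σ'_v = 0.2827 × 78.65 = 22.24 kPa; u = γ_w × 4.10 = 40.22 kPa.
Total σ_h = 22.24 + 40.22 = 62.46 kPa.

62.5 kPa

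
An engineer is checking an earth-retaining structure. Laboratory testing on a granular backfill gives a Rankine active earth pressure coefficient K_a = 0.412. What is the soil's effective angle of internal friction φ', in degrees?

K_a = tan²(45° − φ/2) ⇒ 45° − φ/2 = arctan(√0.412) = 32.70°.
φ = 2(45° − 32.70°) = 24.61°.

24.6°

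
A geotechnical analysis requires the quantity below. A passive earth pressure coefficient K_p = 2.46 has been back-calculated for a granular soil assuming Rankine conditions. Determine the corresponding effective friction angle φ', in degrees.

K_p = (1+sin φ)/(1−sin φ) ⇒ sin φ = (K_p − 1)/(K_p + 1) = 0.4220.
φ = arcsin(0.4220) = 24.96°.

25.0°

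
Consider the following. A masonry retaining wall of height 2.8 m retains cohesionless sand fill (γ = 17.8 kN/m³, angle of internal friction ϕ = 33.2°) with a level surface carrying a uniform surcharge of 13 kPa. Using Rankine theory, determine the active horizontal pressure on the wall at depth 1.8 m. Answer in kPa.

13.2 kPa

K_a = (1 − sin φ)/(1 + sin φ) = 0.2924.
σ_v = γz + q = 17.8 × 1.8 + 13 = 45.04 kPa.
σ_h = K_a σ_v = 0.2924 × 45.04 = 13.17 kPa.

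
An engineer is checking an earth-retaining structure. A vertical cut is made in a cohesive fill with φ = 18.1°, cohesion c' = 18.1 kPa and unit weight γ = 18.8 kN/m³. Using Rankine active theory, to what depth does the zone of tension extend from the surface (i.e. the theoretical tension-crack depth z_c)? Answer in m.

2.66 m

K_a = tan²(45° − 18.1°/2) = 0.5259; √K_a = 0.7252.
The active pressure is zero where K_a γ z = 2c√K_a, so z_c = 2c/(γ√K_a) = 2×18.1/(18.8×0.7252) = 2.655 m.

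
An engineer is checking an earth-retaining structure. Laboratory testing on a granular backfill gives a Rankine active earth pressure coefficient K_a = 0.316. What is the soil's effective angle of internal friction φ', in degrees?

K_a = tan²(45° − φ/2) ⇒ 45° − φ/2 = arctan(√0.316) = 29.34°.
φ = 2(45° − 29.34°) = 31.32°.

31.3°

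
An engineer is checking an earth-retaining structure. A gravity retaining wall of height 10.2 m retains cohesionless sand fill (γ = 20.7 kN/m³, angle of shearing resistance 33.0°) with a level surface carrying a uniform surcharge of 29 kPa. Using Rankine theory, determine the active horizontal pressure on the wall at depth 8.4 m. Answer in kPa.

59.8 kPa

K_a = (1 − sin φ)/(1 + sin φ) = 0.2948.
σ_v = γz + q = 20.7 × 8.4 + 29 = 202.9 kPa.
σ_h = K_a σ_v = 0.2948 × 202.9 = 59.81 kPa.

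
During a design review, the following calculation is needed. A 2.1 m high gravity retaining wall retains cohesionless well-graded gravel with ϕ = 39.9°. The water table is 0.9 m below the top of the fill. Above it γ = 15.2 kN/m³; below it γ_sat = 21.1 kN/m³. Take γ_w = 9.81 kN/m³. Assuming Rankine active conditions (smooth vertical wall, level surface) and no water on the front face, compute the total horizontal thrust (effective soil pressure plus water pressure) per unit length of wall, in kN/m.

K_a = tan²(45° − φ/2) = 0.2184.
γ' = 21.1 − 9.81 = 11.29 kN/m³. Depth below WT = 1.2 m.
σ'_h at WT = K_a γ d_w = 2.988 kPa; at base = 2.988 + K_a γ' × 1.2 = 5.948 kPa.
P₁ (0–0.9 m) = ½×2.988×0.9 = 1.345. P₂ (0.9–2.1 m) = ½(2.988+5.948)×1.2 = 5.361.
P_w = ½ γ_w h₂² = 0.5×9.81×1.2² = 7.063. Total = 1.345+5.361+7.063 = 13.77 kN/m.

13.8 kN/m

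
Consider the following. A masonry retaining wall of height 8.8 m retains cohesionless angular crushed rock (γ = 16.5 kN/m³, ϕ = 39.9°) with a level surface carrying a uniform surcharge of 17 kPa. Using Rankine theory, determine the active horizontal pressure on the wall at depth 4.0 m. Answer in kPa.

K_a = (1 − sin φ)/(1 + sin φ) = 0.2184.
σ_v = γz + q = 16.5 × 4.0 + 17 = 83.00 kPa.
σ_h = K_a σ_v = 0.2184 × 83.00 = 18.13 kPa.

18.1 kPa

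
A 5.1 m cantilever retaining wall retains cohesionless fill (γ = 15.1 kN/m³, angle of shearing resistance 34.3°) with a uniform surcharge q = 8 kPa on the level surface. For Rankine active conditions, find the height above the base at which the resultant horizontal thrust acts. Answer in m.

K_a = 0.2792.
Triangular part P₁ = ½K_aγH² = 54.82 at H/3 = 1.700 m; rectangular part P₂ = K_a q H = 11.39 at H/2 = 2.550 m.
ȳ = (P₁·1.700 + P₂·2.550)/(P₁+P₂) = 1.846 m.

1.85 m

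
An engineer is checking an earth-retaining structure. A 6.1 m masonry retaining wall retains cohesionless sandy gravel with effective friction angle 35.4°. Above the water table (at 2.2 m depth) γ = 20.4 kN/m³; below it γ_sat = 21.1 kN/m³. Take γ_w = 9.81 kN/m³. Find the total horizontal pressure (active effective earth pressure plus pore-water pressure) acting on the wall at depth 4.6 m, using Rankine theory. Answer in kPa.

K_a = (1 − sin φ)/(1 + sin φ) = 0.2664.
γ' = 21.1 − 9.81 = 11.29 kN/m³.
Effective vertical stress at 4.6 m: σ'_v = 20.4×2.2 + 11.29×2.40 = 71.98 kPa.
σ'_h = K_a σ'_v = 0.2664 × 71.98 = 19.17 kPa; u = γ_w × 2.40 = 23.54 kPa.
Total σ_h = 19.17 + 23.54 = 42.72 kPa.

42.7 kPa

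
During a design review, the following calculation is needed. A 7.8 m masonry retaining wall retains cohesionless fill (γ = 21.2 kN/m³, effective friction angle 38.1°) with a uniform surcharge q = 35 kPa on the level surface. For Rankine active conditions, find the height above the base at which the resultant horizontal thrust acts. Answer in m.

K_a = 0.2368.
Triangular part P₁ = ½K_aγH² = 152.7 at H/3 = 2.600 m; rectangular part P₂ = K_a q H = 64.65 at H/2 = 3.900 m.
ȳ = (P₁·2.600 + P₂·3.900)/(P₁+P₂) = 2.987 m.

2.99 m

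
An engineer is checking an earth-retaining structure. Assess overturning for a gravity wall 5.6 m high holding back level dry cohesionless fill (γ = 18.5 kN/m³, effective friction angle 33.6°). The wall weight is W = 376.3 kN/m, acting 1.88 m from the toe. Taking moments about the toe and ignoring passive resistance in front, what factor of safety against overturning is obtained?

K_a = tan²(45° − 33.6°/2) = 0.2875.
P_a = ½K_aγH² = 0.5×0.2875×18.5×5.6² = 83.40 kN/m, acting at H/3 = 1.867 m above the base.
Overturning moment M_o = P_a × H/3 = 83.40 × 1.867 = 155.7.
Resisting moment M_r = W × 1.88 = 376.3 × 1.88 = 707.4.
FS_overturning = M_r/M_o = 707.4/155.7 = 4.544.

4.54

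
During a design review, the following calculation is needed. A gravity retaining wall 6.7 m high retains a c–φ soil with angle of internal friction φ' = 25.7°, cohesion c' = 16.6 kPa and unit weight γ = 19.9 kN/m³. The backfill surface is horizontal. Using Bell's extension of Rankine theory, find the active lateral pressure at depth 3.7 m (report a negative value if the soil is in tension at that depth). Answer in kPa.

8.22 kPa

K_a = (1 − sin φ)/(1 + sin φ) = 0.3950.
σ_a = K_a γ z − 2c√K_a = 0.3950×19.9×3.7 − 2×16.6×0.6285 = 8.219 kPa.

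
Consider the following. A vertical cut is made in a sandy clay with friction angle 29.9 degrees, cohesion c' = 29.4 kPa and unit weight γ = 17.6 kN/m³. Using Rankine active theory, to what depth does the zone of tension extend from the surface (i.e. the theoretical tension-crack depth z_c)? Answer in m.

K_a = tan²(45° − 29.9°/2) = 0.3347; √K_a = 0.5785.
The active pressure is zero where K_a γ z = 2c√K_a, so z_c = 2c/(γ√K_a) = 2×29.4/(17.6×0.5785) = 5.775 m.

5.77 m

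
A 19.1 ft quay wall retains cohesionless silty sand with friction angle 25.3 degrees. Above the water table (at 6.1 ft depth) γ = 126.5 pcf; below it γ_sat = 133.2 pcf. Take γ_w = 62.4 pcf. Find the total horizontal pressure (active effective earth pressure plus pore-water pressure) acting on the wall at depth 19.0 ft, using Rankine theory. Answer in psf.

K_a = (1 − sin φ)/(1 + sin φ) = 0.4012.
γ' = 133.2 − 62.4 = 70.80 pcf.
Effective vertical stress at 19.0 ft: σ'_v = 126.5×6.1 + 70.80×12.9 = 1685 psf.
σ'_h = K_a σ'_v = 0.4012 × 1685 = 676.0 psf; u = γ_w × 12.9 = 805.0 psf.
Total σ_h = 676.0 + 805.0 = 1481 psf.

1480 psf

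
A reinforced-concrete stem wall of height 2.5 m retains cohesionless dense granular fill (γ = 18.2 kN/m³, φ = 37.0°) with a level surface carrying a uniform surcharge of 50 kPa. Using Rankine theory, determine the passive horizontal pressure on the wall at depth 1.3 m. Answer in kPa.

296 kPa

K_p = (1 + sin φ)/(1 − sin φ) = 4.023.
σ_v = γz + q = 18.2 × 1.3 + 50 = 73.66 kPa.
σ_h = K_p σ_v = 4.023 × 73.66 = 296.3 kPa.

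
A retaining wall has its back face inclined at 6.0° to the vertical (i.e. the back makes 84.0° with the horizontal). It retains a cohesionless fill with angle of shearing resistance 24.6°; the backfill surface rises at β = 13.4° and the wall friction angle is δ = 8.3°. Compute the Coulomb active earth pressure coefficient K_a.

0.529

K_a = sin²(α+φ) / [sin²α · sin(α−δ) · (1 + √{sin(φ+δ)sin(φ−β) / (sin(α−δ)sin(α+β))})²].
With α = 84.0°, φ = 24.6°, δ = 8.3°, β = 13.4°: K_a = 0.5288.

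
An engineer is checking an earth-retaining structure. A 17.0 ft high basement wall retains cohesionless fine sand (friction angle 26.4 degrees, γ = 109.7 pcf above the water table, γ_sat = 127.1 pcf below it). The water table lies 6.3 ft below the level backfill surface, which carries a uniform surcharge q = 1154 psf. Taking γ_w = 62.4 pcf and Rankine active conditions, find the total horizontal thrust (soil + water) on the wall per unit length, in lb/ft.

K_a = tan²(45° − φ/2) = 0.3844.
γ' = 127.1 − 62.4 = 64.70 pcf. h₂ = H − d_w = 10.7 ft.
σ'_h: at surface K_a·q = 443.6; at WT K_a(q+γd_w) = 709.3; at base K_a(q+γd_w+γ'h₂) = 975.5 psf.
P₁ = ½(443.6+709.3)×6.3 = 3632; P₂ = ½(709.3+975.5)×10.7 = 9014; P_w = ½γ_w h₂² = 3572.
Total = 3632+9014+3572 = 16220 lb/ft.

16200 lb/ft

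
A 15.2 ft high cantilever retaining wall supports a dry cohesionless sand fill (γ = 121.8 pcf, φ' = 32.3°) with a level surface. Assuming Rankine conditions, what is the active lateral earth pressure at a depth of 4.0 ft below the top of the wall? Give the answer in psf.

K_a = (1 − sin φ)/(1 + sin φ) = 0.3035.
σ_h = K_a γ z = 0.3035 × 121.8 × 4.0 = 147.9 psf.

148 psf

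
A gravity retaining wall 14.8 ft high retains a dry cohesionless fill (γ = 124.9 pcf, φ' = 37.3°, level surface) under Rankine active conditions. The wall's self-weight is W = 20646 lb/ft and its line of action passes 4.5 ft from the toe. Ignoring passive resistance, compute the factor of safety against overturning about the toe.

K_a = tan²(45° − 37.3°/2) = 0.2453.
P_a = ½K_aγH² = 0.5×0.2453×124.9×14.8² = 3356 lb/ft, acting at H/3 = 4.933 ft above the base.
Overturning moment M_o = P_a × H/3 = 3356 × 4.933 = 16560.
Resisting moment M_r = W × 4.5 = 20646 × 4.5 = 92910.
FS_overturning = M_r/M_o = 92910/16560 = 5.612.

5.61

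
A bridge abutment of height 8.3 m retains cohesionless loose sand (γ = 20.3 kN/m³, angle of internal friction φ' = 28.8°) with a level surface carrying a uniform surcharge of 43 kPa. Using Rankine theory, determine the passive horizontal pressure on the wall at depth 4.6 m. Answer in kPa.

390 kPa

K_p = (1 + sin φ)/(1 − sin φ) = 2.859.
σ_v = γz + q = 20.3 × 4.6 + 43 = 136.4 kPa.
σ_h = K_p σ_v = 2.859 × 136.4 = 389.9 kPa.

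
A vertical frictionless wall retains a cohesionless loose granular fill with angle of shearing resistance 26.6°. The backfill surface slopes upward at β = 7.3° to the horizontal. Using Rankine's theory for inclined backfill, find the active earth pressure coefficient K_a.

K_a = cos β · (cos β − √(cos²β − cos²φ)) / (cos β + √(cos²β − cos²φ)).
cos β = 0.9919, cos φ = 0.8942, √(cos²β − cos²φ) = 0.4294.
K_a = 0.9919 × (0.9919 − 0.4294)/(0.9919 + 0.4294) = 0.3926.

0.393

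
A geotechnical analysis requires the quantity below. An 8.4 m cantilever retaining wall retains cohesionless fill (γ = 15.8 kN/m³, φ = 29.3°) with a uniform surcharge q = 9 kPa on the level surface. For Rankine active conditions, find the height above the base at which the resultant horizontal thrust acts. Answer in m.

K_a = 0.3428.
Triangular part P₁ = ½K_aγH² = 191.1 at H/3 = 2.800 m; rectangular part P₂ = K_a q H = 25.92 at H/2 = 4.200 m.
ȳ = (P₁·2.800 + P₂·4.200)/(P₁+P₂) = 2.967 m.

2.97 m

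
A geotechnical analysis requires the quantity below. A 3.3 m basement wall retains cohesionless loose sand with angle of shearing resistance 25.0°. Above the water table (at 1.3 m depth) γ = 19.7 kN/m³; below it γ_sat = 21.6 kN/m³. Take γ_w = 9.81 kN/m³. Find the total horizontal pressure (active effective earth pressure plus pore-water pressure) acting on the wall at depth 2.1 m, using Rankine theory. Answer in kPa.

K_a = (1 − sin φ)/(1 + sin φ) = 0.4059.
γ' = 21.6 − 9.81 = 11.79 kN/m³.
Effective vertical stress at 2.1 m: σ'_v = 19.7×1.3 + 11.79×0.800 = 35.04 kPa.
σ'_h = K_a σ'_v = 0.4059 × 35.04 = 14.22 kPa; u = γ_w × 0.800 = 7.848 kPa.
Total σ_h = 14.22 + 7.848 = 22.07 kPa.

22.1 kPa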